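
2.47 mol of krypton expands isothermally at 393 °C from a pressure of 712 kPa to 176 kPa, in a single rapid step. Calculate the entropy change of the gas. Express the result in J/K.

Entropy is a state function, so ΔS_gas depends only on the end states.
For an isothermal ideal gas ΔS_gas = nR ln(P₁/P₂) = 2.47 × 8.314 × ln(712/176) = 28.7 J/K.

ΔS_gas = 28.7 J/K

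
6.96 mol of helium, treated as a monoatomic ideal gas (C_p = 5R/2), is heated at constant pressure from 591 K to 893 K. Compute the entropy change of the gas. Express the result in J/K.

ΔS = 59.7 J/K

At constant pressure, ΔS = nC_p ln(T₂/T₁) with C_p = 5R/2 = 20.79 J mol⁻¹ K⁻¹.
ΔS = 6.96 × 20.79 × ln(893/591) = 59.7 J/K.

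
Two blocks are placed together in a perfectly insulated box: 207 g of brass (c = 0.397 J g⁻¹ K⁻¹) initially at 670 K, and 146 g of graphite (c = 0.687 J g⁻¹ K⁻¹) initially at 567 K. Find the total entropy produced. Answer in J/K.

ΔS_total = 0.632 J/K

Energy balance: T_f = (m₁c₁T₁ + m₂c₂T₂)/(m₁c₁ + m₂c₂) = 613.39 K.
ΔS₁ = m₁c₁ ln(T_f/T₁) = 82.179 × ln(613.39/670) = -7.255 J/K.
ΔS₂ = m₂c₂ ln(T_f/T₂) = 100.302 × ln(613.39/567) = 7.887 J/K.
ΔS_total = -7.255 + 7.887 = 0.632 J/K.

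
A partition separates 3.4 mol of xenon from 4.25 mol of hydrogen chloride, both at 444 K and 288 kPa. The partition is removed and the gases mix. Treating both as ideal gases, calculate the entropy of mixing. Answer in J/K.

Mole fractions: x_A = 3.4/7.65 = 0.444, x_B = 0.556.
ΔS_mix = −R(n_A ln x_A + n_B ln x_B) = −8.314 × (3.4 ln 0.444 + 4.25 ln 0.556) = 43.7 J/K.

ΔS_mix = 43.7 J/K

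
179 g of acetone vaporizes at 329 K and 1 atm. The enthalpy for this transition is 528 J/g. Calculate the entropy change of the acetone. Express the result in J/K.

ΔS = 287 J/K

Heat absorbed by the substance: Q = mL = 179 × 528 = 94512 J.
At constant T, ΔS = Q_rev/T = 94512 / 329 = 287 J/K.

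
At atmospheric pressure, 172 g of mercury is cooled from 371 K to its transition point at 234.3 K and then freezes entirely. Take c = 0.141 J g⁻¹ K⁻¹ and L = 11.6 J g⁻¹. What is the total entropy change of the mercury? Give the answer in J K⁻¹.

ΔS = -19.7 J/K

Cooling step: ΔS₁ = m c ln(T_tr/T_i) = 172 × 0.141 × ln(234.3/371) = -11.15 J/K.
Phase change: ΔS₂ = −mL/T_tr = −172 × 11.6 / 234.3 = -8.516 J/K.
ΔS_total = (-11.15) + (-8.516) = -19.7 J/K.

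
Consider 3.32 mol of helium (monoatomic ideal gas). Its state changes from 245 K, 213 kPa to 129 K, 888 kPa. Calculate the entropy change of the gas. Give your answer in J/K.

ΔS = -83.7 J/K

ΔS = nC_p ln(T₂/T₁) − nR ln(P₂/P₁), with C_p = 5R/2 = 20.79 J mol⁻¹ K⁻¹ for a monoatomic ideal gas.
ΔS = 3.32 × [20.79 × ln(129/245) − 8.314 × ln(888/213)] = -83.7 J/K.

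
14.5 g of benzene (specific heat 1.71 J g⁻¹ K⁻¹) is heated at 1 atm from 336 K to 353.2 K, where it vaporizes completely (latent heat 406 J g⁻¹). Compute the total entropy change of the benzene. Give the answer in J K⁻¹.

Warming step: ΔS₁ = m c ln(T_tr/T_i) = 14.5 × 1.71 × ln(353.2/336) = 1.238 J/K.
Phase change: ΔS₂ = +mL/T_tr = 14.5 × 406 / 353.2 = 16.67 J/K.
ΔS_total = (1.238) + (16.67) = 17.9 J/K.

ΔS = 17.9 J/K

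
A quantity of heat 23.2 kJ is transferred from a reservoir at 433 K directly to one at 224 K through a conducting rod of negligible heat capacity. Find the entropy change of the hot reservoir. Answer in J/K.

ΔS_hot = -53.6 J/K

The hot reservoir loses heat Q, so ΔS_hot = −Q/T_H = −23200/433 = -53.6 J/K.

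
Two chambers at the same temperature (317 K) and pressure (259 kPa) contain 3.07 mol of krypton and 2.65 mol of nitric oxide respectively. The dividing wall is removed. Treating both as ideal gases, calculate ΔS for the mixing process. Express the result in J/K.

Mole fractions: x_A = 3.07/5.72 = 0.537, x_B = 0.463.
ΔS_mix = −R(n_A ln x_A + n_B ln x_B) = −8.314 × (3.07 ln 0.537 + 2.65 ln 0.463) = 32.8 J/K.

ΔS_mix = 32.8 J/K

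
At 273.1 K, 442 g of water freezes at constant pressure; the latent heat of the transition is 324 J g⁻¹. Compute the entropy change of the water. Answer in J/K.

Heat released by the substance: Q = −mL = −442 × 324 = −143208 J.
At constant T, ΔS = Q_rev/T = −143208 / 273.1 = -524 J/K.

ΔS = -524 J/K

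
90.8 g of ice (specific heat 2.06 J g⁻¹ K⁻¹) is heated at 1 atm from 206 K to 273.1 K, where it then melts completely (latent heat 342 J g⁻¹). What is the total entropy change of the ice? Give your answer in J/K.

ΔS = 166 J/K

Warming step: ΔS₁ = m c ln(T_tr/T_i) = 90.8 × 2.06 × ln(273.1/206) = 52.74 J/K.
Phase change: ΔS₂ = +mL/T_tr = 90.8 × 342 / 273.1 = 113.7 J/K.
ΔS_total = (52.74) + (113.7) = 166 J/K.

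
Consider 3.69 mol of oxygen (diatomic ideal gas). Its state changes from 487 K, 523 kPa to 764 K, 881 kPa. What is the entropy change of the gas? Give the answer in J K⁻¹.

ΔS = 32.4 J/K

ΔS = nC_p ln(T₂/T₁) − nR ln(P₂/P₁), with C_p = 7R/2 = 29.1 J mol⁻¹ K⁻¹ for a diatomic ideal gas.
ΔS = 3.69 × [29.1 × ln(764/487) − 8.314 × ln(881/523)] = 32.4 J/K.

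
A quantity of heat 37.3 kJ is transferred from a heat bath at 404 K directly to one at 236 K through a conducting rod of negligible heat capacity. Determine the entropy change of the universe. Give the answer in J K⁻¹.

ΔS_total = 65.7 J/K

ΔS_hot = −Q/T_H = −37300/404 = -92.327 J/K and ΔS_cold = +Q/T_C = 37300/236 = 158.05 J/K.
ΔS_total = -92.327 + 158.05 = 65.7 J/K, positive as the second law requires.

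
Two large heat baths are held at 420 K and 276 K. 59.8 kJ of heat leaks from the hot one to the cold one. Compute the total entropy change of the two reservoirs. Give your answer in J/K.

ΔS_total = 74.3 J/K

ΔS_hot = −Q/T_H = −59800/420 = -142.4 J/K and ΔS_cold = +Q/T_C = 59800/276 = 216.7 J/K.
ΔS_total = -142.4 + 216.7 = 74.3 J/K, positive as the second law requires.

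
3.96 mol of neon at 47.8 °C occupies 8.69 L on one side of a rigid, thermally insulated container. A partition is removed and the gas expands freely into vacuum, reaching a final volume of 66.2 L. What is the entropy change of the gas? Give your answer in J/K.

ΔS_gas = 66.9 J/K

No heat is exchanged and no work is done, so the ideal-gas temperature stays constant.
Entropy is a state function; using a reversible isothermal path, ΔS_gas = nR ln(V₂/V₁) = 3.96 × 8.314 × ln(66.2/8.69) = 66.9 J/K.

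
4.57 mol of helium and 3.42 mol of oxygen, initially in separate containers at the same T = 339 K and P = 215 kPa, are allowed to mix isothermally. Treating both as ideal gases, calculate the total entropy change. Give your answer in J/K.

Mole fractions: x_A = 4.57/7.99 = 0.572, x_B = 0.428.
ΔS_mix = −R(n_A ln x_A + n_B ln x_B) = −8.314 × (4.57 ln 0.572 + 3.42 ln 0.428) = 45.4 J/K.

ΔS_mix = 45.4 J/K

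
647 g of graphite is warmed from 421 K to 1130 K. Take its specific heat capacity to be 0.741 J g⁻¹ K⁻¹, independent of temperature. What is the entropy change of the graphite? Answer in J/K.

ΔS = 473 J/K

ΔS = ∫dQ_rev/T = m c ln(T₂/T₁) = 647 × 0.741 × ln(1130/421) = 473 J/K.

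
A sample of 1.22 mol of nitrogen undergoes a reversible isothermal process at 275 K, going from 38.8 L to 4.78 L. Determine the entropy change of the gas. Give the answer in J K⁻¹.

ΔS_gas = -21.2 J/K

For an isothermal ideal gas ΔS_gas = nR ln(V₂/V₁) = 1.22 × 8.314 × ln(4.78/38.8) = -21.2 J/K.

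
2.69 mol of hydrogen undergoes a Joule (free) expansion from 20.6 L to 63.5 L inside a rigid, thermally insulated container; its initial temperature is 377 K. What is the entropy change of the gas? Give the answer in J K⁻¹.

ΔS_gas = 25.2 J/K

No heat is exchanged and no work is done, so the ideal-gas temperature stays constant.
Entropy is a state function; using a reversible isothermal path, ΔS_gas = nR ln(V₂/V₁) = 2.69 × 8.314 × ln(63.5/20.6) = 25.2 J/K.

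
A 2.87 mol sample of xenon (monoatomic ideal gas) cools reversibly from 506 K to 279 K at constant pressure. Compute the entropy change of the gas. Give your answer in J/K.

At constant pressure, ΔS = nC_p ln(T₂/T₁) with C_p = 5R/2 = 20.79 J mol⁻¹ K⁻¹.
ΔS = 2.87 × 20.79 × ln(279/506) = -35.5 J/K.

ΔS = -35.5 J/K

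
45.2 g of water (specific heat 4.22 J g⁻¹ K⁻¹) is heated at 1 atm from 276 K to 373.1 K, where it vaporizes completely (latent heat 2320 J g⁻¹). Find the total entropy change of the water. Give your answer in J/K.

ΔS = 339 J/K

Warming step: ΔS₁ = m c ln(T_tr/T_i) = 45.2 × 4.22 × ln(373.1/276) = 57.5 J/K.
Phase change: ΔS₂ = +mL/T_tr = 45.2 × 2320 / 373.1 = 281.1 J/K.
ΔS_total = (57.5) + (281.1) = 339 J/K.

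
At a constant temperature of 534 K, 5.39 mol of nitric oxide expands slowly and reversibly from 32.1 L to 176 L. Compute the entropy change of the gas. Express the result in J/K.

ΔS_gas = 76.3 J/K

For an isothermal ideal gas ΔS_gas = nR ln(V₂/V₁) = 5.39 × 8.314 × ln(176/32.1) = 76.3 J/K.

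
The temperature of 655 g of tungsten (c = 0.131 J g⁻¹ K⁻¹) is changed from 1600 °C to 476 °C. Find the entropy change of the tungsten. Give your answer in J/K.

In kelvin: T₁ = 1873.15 K, T₂ = 749.15 K. ΔS = ∫dQ_rev/T = m c ln(T₂/T₁) = 655 × 0.131 × ln(749.15/1873.15) = -78.6 J/K.

ΔS = -78.6 J/K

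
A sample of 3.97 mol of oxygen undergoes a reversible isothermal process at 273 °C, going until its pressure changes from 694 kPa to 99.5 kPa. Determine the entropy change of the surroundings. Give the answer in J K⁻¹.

ΔS_surr = -64.1 J/K

For an isothermal ideal gas ΔS_gas = nR ln(P₁/P₂) = 3.97 × 8.314 × ln(694/99.5) = 64.1 J/K.
The process is reversible, so ΔS_surr = −ΔS_gas = -64.1 J/K and ΔS_universe = 0.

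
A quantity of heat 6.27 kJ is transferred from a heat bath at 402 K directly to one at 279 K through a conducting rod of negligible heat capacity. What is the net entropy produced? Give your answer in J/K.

ΔS_total = 6.88 J/K

ΔS_hot = −Q/T_H = −6270/402 = -15.597 J/K and ΔS_cold = +Q/T_C = 6270/279 = 22.473 J/K.
ΔS_total = -15.597 + 22.473 = 6.88 J/K, positive as the second law requires.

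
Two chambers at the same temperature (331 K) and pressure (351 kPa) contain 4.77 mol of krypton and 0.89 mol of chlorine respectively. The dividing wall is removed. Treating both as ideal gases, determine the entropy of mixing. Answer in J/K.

Mole fractions: x_A = 4.77/5.66 = 0.843, x_B = 0.157.
ΔS_mix = −R(n_A ln x_A + n_B ln x_B) = −8.314 × (4.77 ln 0.843 + 0.89 ln 0.157) = 20.5 J/K.

ΔS_mix = 20.5 J/K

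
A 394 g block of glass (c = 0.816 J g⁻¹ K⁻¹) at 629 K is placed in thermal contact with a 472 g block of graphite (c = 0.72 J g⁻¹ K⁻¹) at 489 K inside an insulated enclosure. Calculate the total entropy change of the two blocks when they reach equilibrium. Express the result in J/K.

ΔS_total = 5.23 J/K

Energy balance: T_f = (m₁c₁T₁ + m₂c₂T₂)/(m₁c₁ + m₂c₂) = 557.06 K.
ΔS₁ = m₁c₁ ln(T_f/T₁) = 321.504 × ln(557.06/629) = -39.05 J/K.
ΔS₂ = m₂c₂ ln(T_f/T₂) = 339.84 × ln(557.06/489) = 44.28 J/K.
ΔS_total = -39.05 + 44.28 = 5.23 J/K.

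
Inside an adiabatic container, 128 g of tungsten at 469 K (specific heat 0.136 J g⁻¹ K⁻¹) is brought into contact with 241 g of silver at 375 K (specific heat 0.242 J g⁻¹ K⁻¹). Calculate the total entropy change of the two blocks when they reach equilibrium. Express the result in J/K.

ΔS_total = 0.349 J/K

Energy balance: T_f = (m₁c₁T₁ + m₂c₂T₂)/(m₁c₁ + m₂c₂) = 396.61 K.
ΔS₁ = m₁c₁ ln(T_f/T₁) = 17.408 × ln(396.61/469) = -2.9185 J/K.
ΔS₂ = m₂c₂ ln(T_f/T₂) = 58.322 × ln(396.61/375) = 3.2673 J/K.
ΔS_total = -2.9185 + 3.2673 = 0.349 J/K.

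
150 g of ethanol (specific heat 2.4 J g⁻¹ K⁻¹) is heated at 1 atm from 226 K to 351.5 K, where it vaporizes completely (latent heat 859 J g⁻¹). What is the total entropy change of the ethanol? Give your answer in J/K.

ΔS = 526 J/K

Warming step: ΔS₁ = m c ln(T_tr/T_i) = 150 × 2.4 × ln(351.5/226) = 159 J/K.
Phase change: ΔS₂ = +mL/T_tr = 150 × 859 / 351.5 = 366.6 J/K.
ΔS_total = (159) + (366.6) = 526 J/K.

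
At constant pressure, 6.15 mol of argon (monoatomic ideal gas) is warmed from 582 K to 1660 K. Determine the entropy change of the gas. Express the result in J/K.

At constant pressure, ΔS = nC_p ln(T₂/T₁) with C_p = 5R/2 = 20.79 J mol⁻¹ K⁻¹.
ΔS = 6.15 × 20.79 × ln(1660/582) = 134 J/K.

ΔS = 134 J/K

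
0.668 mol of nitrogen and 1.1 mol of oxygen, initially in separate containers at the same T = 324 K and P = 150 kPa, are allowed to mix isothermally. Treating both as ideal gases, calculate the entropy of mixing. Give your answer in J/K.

Mole fractions: x_A = 0.668/1.77 = 0.378, x_B = 0.622.
ΔS_mix = −R(n_A ln x_A + n_B ln x_B) = −8.314 × (0.668 ln 0.378 + 1.1 ln 0.622) = 9.75 J/K.

ΔS_mix = 9.75 J/K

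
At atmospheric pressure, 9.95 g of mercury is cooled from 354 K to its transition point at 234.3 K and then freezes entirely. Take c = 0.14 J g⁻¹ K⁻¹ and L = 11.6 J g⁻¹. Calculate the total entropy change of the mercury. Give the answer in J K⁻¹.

ΔS = -1.07 J/K

Cooling step: ΔS₁ = m c ln(T_tr/T_i) = 9.95 × 0.14 × ln(234.3/354) = -0.5749 J/K.
Phase change: ΔS₂ = −mL/T_tr = −9.95 × 11.6 / 234.3 = -0.4926 J/K.
ΔS_total = (-0.5749) + (-0.4926) = -1.07 J/K.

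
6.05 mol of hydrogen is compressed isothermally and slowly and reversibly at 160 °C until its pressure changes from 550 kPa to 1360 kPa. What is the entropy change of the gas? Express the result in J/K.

ΔS_gas = -45.5 J/K

For an isothermal ideal gas ΔS_gas = nR ln(P₁/P₂) = 6.05 × 8.314 × ln(550/1360) = -45.5 J/K.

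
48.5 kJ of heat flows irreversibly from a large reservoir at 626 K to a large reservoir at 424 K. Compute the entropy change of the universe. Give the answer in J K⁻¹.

ΔS_total = 36.9 J/K

ΔS_hot = −Q/T_H = −48500/626 = -77.48 J/K and ΔS_cold = +Q/T_C = 48500/424 = 114.4 J/K.
ΔS_total = -77.48 + 114.4 = 36.9 J/K, positive as the second law requires.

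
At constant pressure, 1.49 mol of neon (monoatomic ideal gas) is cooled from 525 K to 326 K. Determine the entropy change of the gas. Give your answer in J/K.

ΔS = -14.8 J/K

At constant pressure, ΔS = nC_p ln(T₂/T₁) with C_p = 5R/2 = 20.79 J mol⁻¹ K⁻¹.
ΔS = 1.49 × 20.79 × ln(326/525) = -14.8 J/K.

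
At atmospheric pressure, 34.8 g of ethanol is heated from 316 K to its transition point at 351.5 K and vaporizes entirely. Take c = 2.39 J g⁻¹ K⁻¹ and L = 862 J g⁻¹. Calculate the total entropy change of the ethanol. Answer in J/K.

Warming step: ΔS₁ = m c ln(T_tr/T_i) = 34.8 × 2.39 × ln(351.5/316) = 8.855 J/K.
Phase change: ΔS₂ = +mL/T_tr = 34.8 × 862 / 351.5 = 85.34 J/K.
ΔS_total = (8.855) + (85.34) = 94.2 J/K.

ΔS = 94.2 J/K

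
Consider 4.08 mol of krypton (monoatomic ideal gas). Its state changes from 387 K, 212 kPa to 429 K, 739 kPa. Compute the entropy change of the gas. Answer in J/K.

ΔS = -33.6 J/K

ΔS = nC_p ln(T₂/T₁) − nR ln(P₂/P₁), with C_p = 5R/2 = 20.79 J mol⁻¹ K⁻¹ for a monoatomic ideal gas.
ΔS = 4.08 × [20.79 × ln(429/387) − 8.314 × ln(739/212)] = -33.6 J/K.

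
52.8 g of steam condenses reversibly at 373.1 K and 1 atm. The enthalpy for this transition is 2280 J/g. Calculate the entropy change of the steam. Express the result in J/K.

Heat released by the substance: Q = −mL = −52.8 × 2280 = −120384 J.
At constant T, ΔS = Q_rev/T = −120384 / 373.1 = -323 J/K.

ΔS = -323 J/K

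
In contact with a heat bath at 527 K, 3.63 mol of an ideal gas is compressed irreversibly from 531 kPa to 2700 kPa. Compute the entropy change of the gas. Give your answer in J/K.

Entropy is a state function, so ΔS_gas depends only on the end states.
For an isothermal ideal gas ΔS_gas = nR ln(P₁/P₂) = 3.63 × 8.314 × ln(531/2700) = -49.1 J/K.

ΔS_gas = -49.1 J/K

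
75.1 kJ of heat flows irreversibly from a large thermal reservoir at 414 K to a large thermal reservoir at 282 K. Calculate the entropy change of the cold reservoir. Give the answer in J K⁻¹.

The cold reservoir gains heat Q, so ΔS_cold = +Q/T_C = 75100/282 = 266 J/K.

ΔS_cold = 266 J/K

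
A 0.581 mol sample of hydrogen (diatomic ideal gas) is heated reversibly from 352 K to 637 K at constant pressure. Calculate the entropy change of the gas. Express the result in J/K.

ΔS = 10 J/K

At constant pressure, ΔS = nC_p ln(T₂/T₁) with C_p = 7R/2 = 29.1 J mol⁻¹ K⁻¹.
ΔS = 0.581 × 29.1 × ln(637/352) = 10 J/K.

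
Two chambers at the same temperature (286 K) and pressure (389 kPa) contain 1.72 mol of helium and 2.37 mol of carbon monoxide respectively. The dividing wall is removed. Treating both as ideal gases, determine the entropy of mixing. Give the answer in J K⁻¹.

Mole fractions: x_A = 1.72/4.09 = 0.421, x_B = 0.579.
ΔS_mix = −R(n_A ln x_A + n_B ln x_B) = −8.314 × (1.72 ln 0.421 + 2.37 ln 0.579) = 23.1 J/K.

ΔS_mix = 23.1 J/K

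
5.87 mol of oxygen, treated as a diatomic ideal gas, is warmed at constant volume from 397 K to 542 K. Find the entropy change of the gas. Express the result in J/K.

At constant volume, ΔS = nC_V ln(T₂/T₁) with C_V = 5R/2 = 20.79 J mol⁻¹ K⁻¹.
ΔS = 5.87 × 20.79 × ln(542/397) = 38 J/K.

ΔS = 38 J/K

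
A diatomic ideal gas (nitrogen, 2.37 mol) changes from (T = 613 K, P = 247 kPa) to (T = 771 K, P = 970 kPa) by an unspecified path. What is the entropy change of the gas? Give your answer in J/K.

ΔS = nC_p ln(T₂/T₁) − nR ln(P₂/P₁), with C_p = 7R/2 = 29.1 J mol⁻¹ K⁻¹ for a diatomic ideal gas.
ΔS = 2.37 × [29.1 × ln(771/613) − 8.314 × ln(970/247)] = -11.1 J/K.

ΔS = -11.1 J/K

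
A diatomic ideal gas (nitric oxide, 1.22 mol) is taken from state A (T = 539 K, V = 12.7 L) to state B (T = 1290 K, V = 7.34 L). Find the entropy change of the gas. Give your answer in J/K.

Entropy is a state function: ΔS = nC_V ln(T₂/T₁) + nR ln(V₂/V₁), with C_V = 5R/2 = 20.79 J mol⁻¹ K⁻¹ for a diatomic ideal gas.
ΔS = 1.22 × [20.79 × ln(1290/539) + 8.314 × ln(7.34/12.7)] = 16.6 J/K.

ΔS = 16.6 J/K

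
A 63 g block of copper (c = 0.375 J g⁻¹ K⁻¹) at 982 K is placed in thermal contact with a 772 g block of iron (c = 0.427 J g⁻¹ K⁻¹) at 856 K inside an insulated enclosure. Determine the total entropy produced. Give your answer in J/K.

ΔS_total = 0.216 J/K

Energy balance: T_f = (m₁c₁T₁ + m₂c₂T₂)/(m₁c₁ + m₂c₂) = 864.43 K.
ΔS₁ = m₁c₁ ln(T_f/T₁) = 23.625 × ln(864.43/982) = -3.013 J/K.
ΔS₂ = m₂c₂ ln(T_f/T₂) = 329.644 × ln(864.43/856) = 3.229 J/K.
ΔS_total = -3.013 + 3.229 = 0.216 J/K.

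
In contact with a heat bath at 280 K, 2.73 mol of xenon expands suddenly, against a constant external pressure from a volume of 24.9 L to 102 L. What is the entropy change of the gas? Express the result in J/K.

Entropy is a state function, so ΔS_gas depends only on the end states.
For an isothermal ideal gas ΔS_gas = nR ln(V₂/V₁) = 2.73 × 8.314 × ln(102/24.9) = 32 J/K.

ΔS_gas = 32 J/K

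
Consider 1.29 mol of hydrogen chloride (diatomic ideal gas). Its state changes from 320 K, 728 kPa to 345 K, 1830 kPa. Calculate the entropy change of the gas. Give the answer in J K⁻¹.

ΔS = -7.06 J/K

ΔS = nC_p ln(T₂/T₁) − nR ln(P₂/P₁), with C_p = 7R/2 = 29.1 J mol⁻¹ K⁻¹ for a diatomic ideal gas.
ΔS = 1.29 × [29.1 × ln(345/320) − 8.314 × ln(1830/728)] = -7.06 J/K.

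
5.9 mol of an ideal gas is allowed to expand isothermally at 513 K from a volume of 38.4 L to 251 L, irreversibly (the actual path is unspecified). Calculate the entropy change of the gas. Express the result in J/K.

Entropy is a state function, so ΔS_gas depends only on the end states.
For an isothermal ideal gas ΔS_gas = nR ln(V₂/V₁) = 5.9 × 8.314 × ln(251/38.4) = 92.1 J/K.

ΔS_gas = 92.1 J/K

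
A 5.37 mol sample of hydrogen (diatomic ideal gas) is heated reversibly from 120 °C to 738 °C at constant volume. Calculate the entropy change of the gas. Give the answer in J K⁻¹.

In kelvin: T₁ = 393.15 K, T₂ = 1011.15 K. At constant volume, ΔS = nC_V ln(T₂/T₁) with C_V = 5R/2 = 20.79 J mol⁻¹ K⁻¹.
ΔS = 5.37 × 20.79 × ln(1011.15/393.15) = 105 J/K.

ΔS = 105 J/K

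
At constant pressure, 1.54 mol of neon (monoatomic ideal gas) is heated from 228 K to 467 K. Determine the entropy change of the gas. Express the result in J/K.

ΔS = 22.9 J/K

At constant pressure, ΔS = nC_p ln(T₂/T₁) with C_p = 5R/2 = 20.79 J mol⁻¹ K⁻¹.
ΔS = 1.54 × 20.79 × ln(467/228) = 22.9 J/K.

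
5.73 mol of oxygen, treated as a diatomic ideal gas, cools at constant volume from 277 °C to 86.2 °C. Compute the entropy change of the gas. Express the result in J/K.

In kelvin: T₁ = 550.15 K, T₂ = 359.35 K. At constant volume, ΔS = nC_V ln(T₂/T₁) with C_V = 5R/2 = 20.79 J mol⁻¹ K⁻¹.
ΔS = 5.73 × 20.79 × ln(359.35/550.15) = -50.7 J/K.

ΔS = -50.7 J/K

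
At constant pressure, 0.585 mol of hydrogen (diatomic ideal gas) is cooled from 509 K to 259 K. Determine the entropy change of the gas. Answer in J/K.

At constant pressure, ΔS = nC_p ln(T₂/T₁) with C_p = 7R/2 = 29.1 J mol⁻¹ K⁻¹.
ΔS = 0.585 × 29.1 × ln(259/509) = -11.5 J/K.

ΔS = -11.5 J/K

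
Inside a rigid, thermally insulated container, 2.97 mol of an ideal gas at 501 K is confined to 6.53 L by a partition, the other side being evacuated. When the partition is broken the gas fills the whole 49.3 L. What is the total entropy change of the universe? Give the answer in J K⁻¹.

ΔS_universe = 49.9 J/K

For an ideal gas in free expansion Q = 0 and W = 0, so T is unchanged.
Entropy is a state function; using a reversible isothermal path, ΔS_gas = nR ln(V₂/V₁) = 2.97 × 8.314 × ln(49.3/6.53) = 49.9 J/K.
The insulated surroundings exchange no heat, so ΔS_surr = 0 and ΔS_universe = ΔS_gas.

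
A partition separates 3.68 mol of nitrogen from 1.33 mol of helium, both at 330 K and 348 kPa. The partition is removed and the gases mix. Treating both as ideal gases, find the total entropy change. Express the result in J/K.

Mole fractions: x_A = 3.68/5.01 = 0.735, x_B = 0.265.
ΔS_mix = −R(n_A ln x_A + n_B ln x_B) = −8.314 × (3.68 ln 0.735 + 1.33 ln 0.265) = 24.1 J/K.

ΔS_mix = 24.1 J/K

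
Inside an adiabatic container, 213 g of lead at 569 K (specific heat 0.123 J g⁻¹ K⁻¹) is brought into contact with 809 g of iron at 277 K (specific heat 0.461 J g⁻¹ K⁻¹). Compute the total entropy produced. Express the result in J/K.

ΔS_total = 7.84 J/K

Energy balance: T_f = (m₁c₁T₁ + m₂c₂T₂)/(m₁c₁ + m₂c₂) = 296.17 K.
ΔS₁ = m₁c₁ ln(T_f/T₁) = 26.199 × ln(296.17/569) = -17.11 J/K.
ΔS₂ = m₂c₂ ln(T_f/T₂) = 372.949 × ln(296.17/277) = 24.95 J/K.
ΔS_total = -17.11 + 24.95 = 7.84 J/K.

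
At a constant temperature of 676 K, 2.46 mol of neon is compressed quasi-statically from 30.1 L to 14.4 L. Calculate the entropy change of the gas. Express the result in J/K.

ΔS_gas = -15.1 J/K

For an isothermal ideal gas ΔS_gas = nR ln(V₂/V₁) = 2.46 × 8.314 × ln(14.4/30.1) = -15.1 J/K.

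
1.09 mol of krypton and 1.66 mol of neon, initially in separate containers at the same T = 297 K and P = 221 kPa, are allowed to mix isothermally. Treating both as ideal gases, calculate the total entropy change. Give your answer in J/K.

Mole fractions: x_A = 1.09/2.75 = 0.396, x_B = 0.604.
ΔS_mix = −R(n_A ln x_A + n_B ln x_B) = −8.314 × (1.09 ln 0.396 + 1.66 ln 0.604) = 15.4 J/K.

ΔS_mix = 15.4 J/K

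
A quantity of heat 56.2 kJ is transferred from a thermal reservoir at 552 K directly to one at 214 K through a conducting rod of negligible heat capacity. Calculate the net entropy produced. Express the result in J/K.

ΔS_hot = −Q/T_H = −56200/552 = -101.8 J/K and ΔS_cold = +Q/T_C = 56200/214 = 262.6 J/K.
ΔS_total = -101.8 + 262.6 = 161 J/K, positive as the second law requires.

ΔS_total = 161 J/K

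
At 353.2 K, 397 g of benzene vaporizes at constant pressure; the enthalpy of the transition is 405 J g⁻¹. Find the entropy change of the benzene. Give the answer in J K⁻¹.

Heat absorbed by the substance: Q = mL = 397 × 405 = 160785 J.
At constant T, ΔS = Q_rev/T = 160785 / 353.2 = 455 J/K.

ΔS = 455 J/K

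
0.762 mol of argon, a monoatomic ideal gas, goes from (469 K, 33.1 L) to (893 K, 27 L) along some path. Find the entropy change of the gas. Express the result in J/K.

ΔS = 4.83 J/K

Entropy is a state function: ΔS = nC_V ln(T₂/T₁) + nR ln(V₂/V₁), with C_V = 3R/2 = 12.47 J mol⁻¹ K⁻¹ for a monoatomic ideal gas.
ΔS = 0.762 × [12.47 × ln(893/469) + 8.314 × ln(27/33.1)] = 4.83 J/K.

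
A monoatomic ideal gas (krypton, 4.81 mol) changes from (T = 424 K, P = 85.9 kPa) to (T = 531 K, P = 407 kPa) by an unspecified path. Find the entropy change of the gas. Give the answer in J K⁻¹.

ΔS = nC_p ln(T₂/T₁) − nR ln(P₂/P₁), with C_p = 5R/2 = 20.79 J mol⁻¹ K⁻¹ for a monoatomic ideal gas.
ΔS = 4.81 × [20.79 × ln(531/424) − 8.314 × ln(407/85.9)] = -39.7 J/K.

ΔS = -39.7 J/K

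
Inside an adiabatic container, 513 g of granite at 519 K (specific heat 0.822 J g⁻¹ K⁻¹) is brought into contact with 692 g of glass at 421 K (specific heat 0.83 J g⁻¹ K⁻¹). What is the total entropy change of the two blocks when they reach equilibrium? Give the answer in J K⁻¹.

Energy balance: T_f = (m₁c₁T₁ + m₂c₂T₂)/(m₁c₁ + m₂c₂) = 462.49 K.
ΔS₁ = m₁c₁ ln(T_f/T₁) = 421.686 × ln(462.49/519) = -48.61 J/K.
ΔS₂ = m₂c₂ ln(T_f/T₂) = 574.36 × ln(462.49/421) = 53.98 J/K.
ΔS_total = -48.61 + 53.98 = 5.37 J/K.

ΔS_total = 5.37 J/K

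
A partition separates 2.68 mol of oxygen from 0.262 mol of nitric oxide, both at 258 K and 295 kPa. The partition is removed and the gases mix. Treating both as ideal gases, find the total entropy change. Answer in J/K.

ΔS_mix = 7.35 J/K

Mole fractions: x_A = 2.68/2.94 = 0.911, x_B = 0.0891.
ΔS_mix = −R(n_A ln x_A + n_B ln x_B) = −8.314 × (2.68 ln 0.911 + 0.262 ln 0.0891) = 7.35 J/K.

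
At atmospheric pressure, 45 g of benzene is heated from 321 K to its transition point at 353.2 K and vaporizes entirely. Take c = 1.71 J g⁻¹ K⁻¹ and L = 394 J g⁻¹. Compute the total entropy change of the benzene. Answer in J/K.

ΔS = 57.6 J/K

Warming step: ΔS₁ = m c ln(T_tr/T_i) = 45 × 1.71 × ln(353.2/321) = 7.356 J/K.
Phase change: ΔS₂ = +mL/T_tr = 45 × 394 / 353.2 = 50.2 J/K.
ΔS_total = (7.356) + (50.2) = 57.6 J/K.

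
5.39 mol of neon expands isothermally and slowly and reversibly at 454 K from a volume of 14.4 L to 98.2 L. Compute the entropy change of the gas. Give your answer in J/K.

For an isothermal ideal gas ΔS_gas = nR ln(V₂/V₁) = 5.39 × 8.314 × ln(98.2/14.4) = 86 J/K.

ΔS_gas = 86 J/K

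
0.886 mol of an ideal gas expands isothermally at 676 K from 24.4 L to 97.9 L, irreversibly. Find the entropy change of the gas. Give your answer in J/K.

Entropy is a state function, so ΔS_gas depends only on the end states.
For an isothermal ideal gas ΔS_gas = nR ln(V₂/V₁) = 0.886 × 8.314 × ln(97.9/24.4) = 10.2 J/K.

ΔS_gas = 10.2 J/K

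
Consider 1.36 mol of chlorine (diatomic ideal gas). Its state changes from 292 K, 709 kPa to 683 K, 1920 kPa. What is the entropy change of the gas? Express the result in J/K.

ΔS = 22.4 J/K

ΔS = nC_p ln(T₂/T₁) − nR ln(P₂/P₁), with C_p = 7R/2 = 29.1 J mol⁻¹ K⁻¹ for a diatomic ideal gas.
ΔS = 1.36 × [29.1 × ln(683/292) − 8.314 × ln(1920/709)] = 22.4 J/K.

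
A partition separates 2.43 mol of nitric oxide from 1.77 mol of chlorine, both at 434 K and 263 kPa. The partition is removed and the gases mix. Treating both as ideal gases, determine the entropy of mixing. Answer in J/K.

Mole fractions: x_A = 2.43/4.2 = 0.579, x_B = 0.421.
ΔS_mix = −R(n_A ln x_A + n_B ln x_B) = −8.314 × (2.43 ln 0.579 + 1.77 ln 0.421) = 23.8 J/K.

ΔS_mix = 23.8 J/K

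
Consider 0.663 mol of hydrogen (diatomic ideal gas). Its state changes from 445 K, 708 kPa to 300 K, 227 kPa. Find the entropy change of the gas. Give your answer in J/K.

ΔS = nC_p ln(T₂/T₁) − nR ln(P₂/P₁), with C_p = 7R/2 = 29.1 J mol⁻¹ K⁻¹ for a diatomic ideal gas.
ΔS = 0.663 × [29.1 × ln(300/445) − 8.314 × ln(227/708)] = -1.34 J/K.

ΔS = -1.34 J/K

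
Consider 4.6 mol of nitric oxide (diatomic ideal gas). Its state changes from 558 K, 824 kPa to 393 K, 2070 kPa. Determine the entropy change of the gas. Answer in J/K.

ΔS = -82.2 J/K

ΔS = nC_p ln(T₂/T₁) − nR ln(P₂/P₁), with C_p = 7R/2 = 29.1 J mol⁻¹ K⁻¹ for a diatomic ideal gas.
ΔS = 4.6 × [29.1 × ln(393/558) − 8.314 × ln(2070/824)] = -82.2 J/K.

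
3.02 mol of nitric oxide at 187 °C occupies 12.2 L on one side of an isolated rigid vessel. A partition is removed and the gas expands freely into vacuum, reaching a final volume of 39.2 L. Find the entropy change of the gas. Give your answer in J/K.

For an ideal gas in free expansion Q = 0 and W = 0, so T is unchanged.
Entropy is a state function; using a reversible isothermal path, ΔS_gas = nR ln(V₂/V₁) = 3.02 × 8.314 × ln(39.2/12.2) = 29.3 J/K.

ΔS_gas = 29.3 J/K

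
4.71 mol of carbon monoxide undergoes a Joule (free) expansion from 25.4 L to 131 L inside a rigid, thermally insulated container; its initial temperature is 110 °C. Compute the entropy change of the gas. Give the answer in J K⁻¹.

No heat is exchanged and no work is done, so the ideal-gas temperature stays constant.
Entropy is a state function; using a reversible isothermal path, ΔS_gas = nR ln(V₂/V₁) = 4.71 × 8.314 × ln(131/25.4) = 64.2 J/K.

ΔS_gas = 64.2 J/K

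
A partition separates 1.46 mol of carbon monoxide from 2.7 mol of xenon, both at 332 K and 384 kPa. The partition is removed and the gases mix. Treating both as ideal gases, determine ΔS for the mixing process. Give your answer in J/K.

ΔS_mix = 22.4 J/K

Mole fractions: x_A = 1.46/4.16 = 0.351, x_B = 0.649.
ΔS_mix = −R(n_A ln x_A + n_B ln x_B) = −8.314 × (1.46 ln 0.351 + 2.7 ln 0.649) = 22.4 J/K.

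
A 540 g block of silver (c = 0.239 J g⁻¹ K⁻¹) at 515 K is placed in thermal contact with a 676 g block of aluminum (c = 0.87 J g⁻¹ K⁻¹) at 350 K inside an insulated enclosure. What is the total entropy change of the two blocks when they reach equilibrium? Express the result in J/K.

Energy balance: T_f = (m₁c₁T₁ + m₂c₂T₂)/(m₁c₁ + m₂c₂) = 379.69 K.
ΔS₁ = m₁c₁ ln(T_f/T₁) = 129.06 × ln(379.69/515) = -39.34 J/K.
ΔS₂ = m₂c₂ ln(T_f/T₂) = 588.12 × ln(379.69/350) = 47.89 J/K.
ΔS_total = -39.34 + 47.89 = 8.55 J/K.

ΔS_total = 8.55 J/K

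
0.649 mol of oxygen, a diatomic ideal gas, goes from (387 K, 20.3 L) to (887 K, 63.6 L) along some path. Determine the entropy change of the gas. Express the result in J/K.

ΔS = 17.4 J/K

Entropy is a state function: ΔS = nC_V ln(T₂/T₁) + nR ln(V₂/V₁), with C_V = 5R/2 = 20.79 J mol⁻¹ K⁻¹ for a diatomic ideal gas.
ΔS = 0.649 × [20.79 × ln(887/387) + 8.314 × ln(63.6/20.3)] = 17.4 J/K.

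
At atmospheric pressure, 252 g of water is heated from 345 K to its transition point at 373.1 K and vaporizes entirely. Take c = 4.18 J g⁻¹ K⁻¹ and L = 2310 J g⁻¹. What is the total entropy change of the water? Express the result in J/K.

Warming step: ΔS₁ = m c ln(T_tr/T_i) = 252 × 4.18 × ln(373.1/345) = 82.48 J/K.
Phase change: ΔS₂ = +mL/T_tr = 252 × 2310 / 373.1 = 1560 J/K.
ΔS_total = (82.48) + (1560) = 1640 J/K.

ΔS = 1640 J/K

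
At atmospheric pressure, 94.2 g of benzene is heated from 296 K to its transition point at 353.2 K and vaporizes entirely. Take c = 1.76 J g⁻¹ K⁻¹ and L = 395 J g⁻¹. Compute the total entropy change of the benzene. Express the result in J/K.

Warming step: ΔS₁ = m c ln(T_tr/T_i) = 94.2 × 1.76 × ln(353.2/296) = 29.29 J/K.
Phase change: ΔS₂ = +mL/T_tr = 94.2 × 395 / 353.2 = 105.3 J/K.
ΔS_total = (29.29) + (105.3) = 135 J/K.

ΔS = 135 J/K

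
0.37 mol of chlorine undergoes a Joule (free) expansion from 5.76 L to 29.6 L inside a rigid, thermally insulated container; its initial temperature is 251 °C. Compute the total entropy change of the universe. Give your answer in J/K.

For an ideal gas in free expansion Q = 0 and W = 0, so T is unchanged.
Entropy is a state function; using a reversible isothermal path, ΔS_gas = nR ln(V₂/V₁) = 0.37 × 8.314 × ln(29.6/5.76) = 5.04 J/K.
The insulated surroundings exchange no heat, so ΔS_surr = 0 and ΔS_universe = ΔS_gas.

ΔS_universe = 5.04 J/K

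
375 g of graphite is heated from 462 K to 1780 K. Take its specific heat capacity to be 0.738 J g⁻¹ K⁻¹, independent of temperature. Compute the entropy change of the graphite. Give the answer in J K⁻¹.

ΔS = 373 J/K

ΔS = ∫dQ_rev/T = m c ln(T₂/T₁) = 375 × 0.738 × ln(1780/462) = 373 J/K.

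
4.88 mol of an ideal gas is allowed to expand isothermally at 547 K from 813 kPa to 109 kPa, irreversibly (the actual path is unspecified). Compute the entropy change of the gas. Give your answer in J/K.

ΔS_gas = 81.5 J/K

Entropy is a state function, so ΔS_gas depends only on the end states.
For an isothermal ideal gas ΔS_gas = nR ln(P₁/P₂) = 4.88 × 8.314 × ln(813/109) = 81.5 J/K.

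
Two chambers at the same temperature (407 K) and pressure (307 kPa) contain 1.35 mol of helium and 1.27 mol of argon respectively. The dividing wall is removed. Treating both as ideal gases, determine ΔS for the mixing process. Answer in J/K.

Mole fractions: x_A = 1.35/2.62 = 0.515, x_B = 0.485.
ΔS_mix = −R(n_A ln x_A + n_B ln x_B) = −8.314 × (1.35 ln 0.515 + 1.27 ln 0.485) = 15.1 J/K.

ΔS_mix = 15.1 J/K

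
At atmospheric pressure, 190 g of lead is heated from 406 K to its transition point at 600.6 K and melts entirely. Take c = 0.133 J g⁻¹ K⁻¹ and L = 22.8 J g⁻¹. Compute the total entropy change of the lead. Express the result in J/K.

Warming step: ΔS₁ = m c ln(T_tr/T_i) = 190 × 0.133 × ln(600.6/406) = 9.895 J/K.
Phase change: ΔS₂ = +mL/T_tr = 190 × 22.8 / 600.6 = 7.213 J/K.
ΔS_total = (9.895) + (7.213) = 17.1 J/K.

ΔS = 17.1 J/K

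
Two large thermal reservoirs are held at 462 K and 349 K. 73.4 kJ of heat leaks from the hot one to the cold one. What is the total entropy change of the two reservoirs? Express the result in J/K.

ΔS_total = 51.4 J/K

ΔS_hot = −Q/T_H = −73400/462 = -158.9 J/K and ΔS_cold = +Q/T_C = 73400/349 = 210.3 J/K.
ΔS_total = -158.9 + 210.3 = 51.4 J/K, positive as the second law requires.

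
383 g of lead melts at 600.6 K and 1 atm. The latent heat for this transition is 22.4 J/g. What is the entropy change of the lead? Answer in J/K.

Heat absorbed by the substance: Q = mL = 383 × 22.4 = 8579.2 J.
At constant T, ΔS = Q_rev/T = 8579.2 / 600.6 = 14.3 J/K.

ΔS = 14.3 J/K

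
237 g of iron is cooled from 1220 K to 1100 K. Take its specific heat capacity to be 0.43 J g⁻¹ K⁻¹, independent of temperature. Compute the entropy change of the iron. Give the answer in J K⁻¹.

ΔS = -10.6 J/K

ΔS = ∫dQ_rev/T = m c ln(T₂/T₁) = 237 × 0.43 × ln(1100/1220) = -10.6 J/K.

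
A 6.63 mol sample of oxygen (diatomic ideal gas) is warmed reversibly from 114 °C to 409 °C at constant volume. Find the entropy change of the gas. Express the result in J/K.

ΔS = 78.1 J/K

In kelvin: T₁ = 387.15 K, T₂ = 682.15 K. At constant volume, ΔS = nC_V ln(T₂/T₁) with C_V = 5R/2 = 20.79 J mol⁻¹ K⁻¹.
ΔS = 6.63 × 20.79 × ln(682.15/387.15) = 78.1 J/K.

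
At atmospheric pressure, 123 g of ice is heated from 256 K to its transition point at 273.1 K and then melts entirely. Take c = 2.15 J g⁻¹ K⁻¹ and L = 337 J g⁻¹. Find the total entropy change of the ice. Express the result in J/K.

ΔS = 169 J/K

Warming step: ΔS₁ = m c ln(T_tr/T_i) = 123 × 2.15 × ln(273.1/256) = 17.1 J/K.
Phase change: ΔS₂ = +mL/T_tr = 123 × 337 / 273.1 = 151.8 J/K.
ΔS_total = (17.1) + (151.8) = 169 J/K.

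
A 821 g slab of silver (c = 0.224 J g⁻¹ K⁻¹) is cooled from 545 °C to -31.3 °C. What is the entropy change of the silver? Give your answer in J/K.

ΔS = -224 J/K

In kelvin: T₁ = 818.15 K, T₂ = 241.85 K. ΔS = ∫dQ_rev/T = m c ln(T₂/T₁) = 821 × 0.224 × ln(241.85/818.15) = -224 J/K.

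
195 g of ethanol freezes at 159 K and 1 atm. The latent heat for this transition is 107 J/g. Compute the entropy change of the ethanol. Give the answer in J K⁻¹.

Heat released by the substance: Q = −mL = −195 × 107 = −20865 J.
At constant T, ΔS = Q_rev/T = −20865 / 159 = -131 J/K.

ΔS = -131 J/K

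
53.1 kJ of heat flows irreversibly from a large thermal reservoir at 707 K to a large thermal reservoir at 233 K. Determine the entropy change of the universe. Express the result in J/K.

ΔS_total = 153 J/K

ΔS_hot = −Q/T_H = −53100/707 = -75.11 J/K and ΔS_cold = +Q/T_C = 53100/233 = 227.9 J/K.
ΔS_total = -75.11 + 227.9 = 153 J/K, positive as the second law requires.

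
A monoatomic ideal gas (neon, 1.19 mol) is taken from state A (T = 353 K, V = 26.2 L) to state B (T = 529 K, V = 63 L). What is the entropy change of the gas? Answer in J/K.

Entropy is a state function: ΔS = nC_V ln(T₂/T₁) + nR ln(V₂/V₁), with C_V = 3R/2 = 12.47 J mol⁻¹ K⁻¹ for a monoatomic ideal gas.
ΔS = 1.19 × [12.47 × ln(529/353) + 8.314 × ln(63/26.2)] = 14.7 J/K.

ΔS = 14.7 J/K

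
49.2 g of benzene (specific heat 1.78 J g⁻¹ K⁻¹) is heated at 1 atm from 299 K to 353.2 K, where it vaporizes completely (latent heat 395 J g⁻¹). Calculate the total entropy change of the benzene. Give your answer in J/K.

Warming step: ΔS₁ = m c ln(T_tr/T_i) = 49.2 × 1.78 × ln(353.2/299) = 14.59 J/K.
Phase change: ΔS₂ = +mL/T_tr = 49.2 × 395 / 353.2 = 55.02 J/K.
ΔS_total = (14.59) + (55.02) = 69.6 J/K.

ΔS = 69.6 J/K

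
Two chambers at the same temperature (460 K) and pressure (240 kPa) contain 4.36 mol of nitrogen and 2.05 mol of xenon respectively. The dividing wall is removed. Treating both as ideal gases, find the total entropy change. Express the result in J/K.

Mole fractions: x_A = 4.36/6.41 = 0.68, x_B = 0.32.
ΔS_mix = −R(n_A ln x_A + n_B ln x_B) = −8.314 × (4.36 ln 0.68 + 2.05 ln 0.32) = 33.4 J/K.

ΔS_mix = 33.4 J/K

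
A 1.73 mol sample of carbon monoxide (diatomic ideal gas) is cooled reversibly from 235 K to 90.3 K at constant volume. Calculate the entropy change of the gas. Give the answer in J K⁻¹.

At constant volume, ΔS = nC_V ln(T₂/T₁) with C_V = 5R/2 = 20.79 J mol⁻¹ K⁻¹.
ΔS = 1.73 × 20.79 × ln(90.3/235) = -34.4 J/K.

ΔS = -34.4 J/K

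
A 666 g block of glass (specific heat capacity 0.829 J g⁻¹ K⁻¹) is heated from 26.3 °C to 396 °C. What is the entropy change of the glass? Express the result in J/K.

In kelvin: T₁ = 299.45 K, T₂ = 669.15 K. ΔS = ∫dQ_rev/T = m c ln(T₂/T₁) = 666 × 0.829 × ln(669.15/299.45) = 444 J/K.

ΔS = 444 J/K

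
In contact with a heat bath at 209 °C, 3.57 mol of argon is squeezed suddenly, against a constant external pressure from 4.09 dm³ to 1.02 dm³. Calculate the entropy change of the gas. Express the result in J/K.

Entropy is a state function, so ΔS_gas depends only on the end states.
For an isothermal ideal gas ΔS_gas = nR ln(V₂/V₁) = 3.57 × 8.314 × ln(1.02/4.09) = -41.2 J/K.

ΔS_gas = -41.2 J/K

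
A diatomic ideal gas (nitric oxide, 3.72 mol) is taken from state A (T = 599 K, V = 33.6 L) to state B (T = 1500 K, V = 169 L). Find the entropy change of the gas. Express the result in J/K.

ΔS = 121 J/K

Entropy is a state function: ΔS = nC_V ln(T₂/T₁) + nR ln(V₂/V₁), with C_V = 5R/2 = 20.79 J mol⁻¹ K⁻¹ for a diatomic ideal gas.
ΔS = 3.72 × [20.79 × ln(1500/599) + 8.314 × ln(169/33.6)] = 121 J/K.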